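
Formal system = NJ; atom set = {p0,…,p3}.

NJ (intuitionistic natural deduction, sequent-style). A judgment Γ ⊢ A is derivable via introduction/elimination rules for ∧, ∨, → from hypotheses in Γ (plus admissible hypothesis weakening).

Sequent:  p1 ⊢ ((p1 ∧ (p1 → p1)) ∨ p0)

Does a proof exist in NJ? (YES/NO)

Derivation trace:
[∨I₁] p1 ⊢ ((p1 ∧ (p1 → p1)) ∨ p0)
  [∧I] p1 ⊢ (p1 ∧ (p1 → p1))
    [Ax] p1 ⊢ p1
    [→I]  ⊢ (p1 → p1)
      [Ax] p1 ⊢ p1

Result: YES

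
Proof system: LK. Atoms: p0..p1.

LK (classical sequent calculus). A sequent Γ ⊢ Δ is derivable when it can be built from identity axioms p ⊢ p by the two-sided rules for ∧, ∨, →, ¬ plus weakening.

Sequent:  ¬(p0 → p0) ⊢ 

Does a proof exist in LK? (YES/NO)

Derivation trace:
[¬L] ¬(p0 → p0) ⊢ 
  [→R]  ⊢ (p0 → p0)
    [Ax] p0 ⊢ p0

Result: YES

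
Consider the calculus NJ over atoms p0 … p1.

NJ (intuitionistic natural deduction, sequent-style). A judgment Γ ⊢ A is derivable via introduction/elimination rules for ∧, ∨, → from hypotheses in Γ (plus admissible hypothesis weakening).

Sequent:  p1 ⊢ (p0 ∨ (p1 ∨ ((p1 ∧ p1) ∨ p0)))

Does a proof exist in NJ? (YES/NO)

Derivation (root first):
[∨I₂] p1 ⊢ (p0 ∨ (p1 ∨ ((p1 ∧ p1) ∨ p0)))
  [∨I₂] p1 ⊢ (p1 ∨ ((p1 ∧ p1) ∨ p0))
    [∨I₁] p1 ⊢ ((p1 ∧ p1) ∨ p0)
      [∧I] p1 ⊢ (p1 ∧ p1)
        [Ax] p1 ⊢ p1
        [Ax] p1 ⊢ p1

Result: YES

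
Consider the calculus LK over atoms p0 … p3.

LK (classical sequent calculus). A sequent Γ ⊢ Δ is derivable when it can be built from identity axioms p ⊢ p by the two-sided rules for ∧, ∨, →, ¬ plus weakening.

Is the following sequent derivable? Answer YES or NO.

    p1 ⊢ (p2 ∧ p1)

Truth-table refutation:
  v=0000: Γ:[p1=F] Δ:[(p2 ∧ p1)=F] refutes=False
  v=0001: Γ:[p1=F] Δ:[(p2 ∧ p1)=F] refutes=False
  v=0010: Γ:[p1=F] Δ:[(p2 ∧ p1)=F] refutes=False
  v=0011: Γ:[p1=F] Δ:[(p2 ∧ p1)=F] refutes=False
  v=0100: Γ:[p1=T] Δ:[(p2 ∧ p1)=F] refutes=True  ← countermodel

Result: NO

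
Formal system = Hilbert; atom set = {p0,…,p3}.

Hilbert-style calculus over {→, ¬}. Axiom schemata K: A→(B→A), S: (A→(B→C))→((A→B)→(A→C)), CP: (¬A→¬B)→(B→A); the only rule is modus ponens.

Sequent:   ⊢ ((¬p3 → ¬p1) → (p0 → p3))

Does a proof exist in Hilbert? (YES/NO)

Enumerate valuations to refute Γ ⊢ Δ:
  v=0000: Γ:[] Δ:[((¬p3 → ¬p1) → (p0 → p3))=T] refutes=False
  v=0001: Γ:[] Δ:[((¬p3 → ¬p1) → (p0 → p3))=T] refutes=False
  v=0010: Γ:[] Δ:[((¬p3 → ¬p1) → (p0 → p3))=T] refutes=False
  v=0011: Γ:[] Δ:[((¬p3 → ¬p1) → (p0 → p3))=T] refutes=False
  v=0100: Γ:[] Δ:[((¬p3 → ¬p1) → (p0 → p3))=T] refutes=False
  v=0101: Γ:[] Δ:[((¬p3 → ¬p1) → (p0 → p3))=T] refutes=False
  v=0110: Γ:[] Δ:[((¬p3 → ¬p1) → (p0 → p3))=T] refutes=False
  v=0111: Γ:[] Δ:[((¬p3 → ¬p1) → (p0 → p3))=T] refutes=False
  v=1000: Γ:[] Δ:[((¬p3 → ¬p1) → (p0 → p3))=F] refutes=True  ← countermodel

Result: NO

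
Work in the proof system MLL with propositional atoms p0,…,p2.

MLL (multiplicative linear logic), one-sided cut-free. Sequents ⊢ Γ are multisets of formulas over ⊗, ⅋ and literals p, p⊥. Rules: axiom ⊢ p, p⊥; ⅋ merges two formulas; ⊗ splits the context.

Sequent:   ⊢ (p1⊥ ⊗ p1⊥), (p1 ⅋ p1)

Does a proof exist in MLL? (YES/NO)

Derivation trace:
[⅋]  ⊢ (p1⊥ ⊗ p1⊥), (p1 ⅋ p1)
  [⊗]  ⊢ p1, p1, (p1⊥ ⊗ p1⊥)
    [Ax]  ⊢ p1, p1⊥
    [Ax]  ⊢ p1, p1⊥

Result: YES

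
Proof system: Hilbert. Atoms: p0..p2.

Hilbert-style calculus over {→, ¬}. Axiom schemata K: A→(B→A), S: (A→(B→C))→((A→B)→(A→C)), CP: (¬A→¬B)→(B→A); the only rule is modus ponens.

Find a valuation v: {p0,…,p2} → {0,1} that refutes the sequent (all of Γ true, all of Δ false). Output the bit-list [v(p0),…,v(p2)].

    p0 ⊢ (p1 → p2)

Search for a countermodel by truth-table:
  v=000: Γ:[p0=F] Δ:[(p1 → p2)=T] refutes=False
  v=001: Γ:[p0=F] Δ:[(p1 → p2)=T] refutes=False
  v=010: Γ:[p0=F] Δ:[(p1 → p2)=F] refutes=False
  v=011: Γ:[p0=F] Δ:[(p1 → p2)=T] refutes=False
  v=100: Γ:[p0=T] Δ:[(p1 → p2)=T] refutes=False
  v=101: Γ:[p0=T] Δ:[(p1 → p2)=T] refutes=False
  v=110: Γ:[p0=T] Δ:[(p1 → p2)=F] refutes=True  ← countermodel

Result: [1, 1, 0]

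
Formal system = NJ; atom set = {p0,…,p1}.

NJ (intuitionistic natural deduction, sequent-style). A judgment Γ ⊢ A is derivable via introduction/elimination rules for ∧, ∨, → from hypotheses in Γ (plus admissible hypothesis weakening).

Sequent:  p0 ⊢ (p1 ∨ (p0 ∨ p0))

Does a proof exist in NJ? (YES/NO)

Derivation trace:
[∨I₂] p0 ⊢ (p1 ∨ (p0 ∨ p0))
  [∨I₂] p0 ⊢ (p0 ∨ p0)
    [Ax] p0 ⊢ p0

Result: YES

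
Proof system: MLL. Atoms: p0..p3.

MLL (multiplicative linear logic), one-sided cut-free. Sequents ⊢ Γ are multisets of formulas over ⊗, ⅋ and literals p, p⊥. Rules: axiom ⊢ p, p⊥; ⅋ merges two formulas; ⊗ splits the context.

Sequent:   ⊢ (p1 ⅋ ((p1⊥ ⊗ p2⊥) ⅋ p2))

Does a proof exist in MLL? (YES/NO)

Proof tree:
[⅋]  ⊢ (p1 ⅋ ((p1⊥ ⊗ p2⊥) ⅋ p2))
  [⅋]  ⊢ p1, ((p1⊥ ⊗ p2⊥) ⅋ p2)
    [⊗]  ⊢ p1, p2, (p1⊥ ⊗ p2⊥)
      [Ax]  ⊢ p1, p1⊥
      [Ax]  ⊢ p2, p2⊥

Result: YES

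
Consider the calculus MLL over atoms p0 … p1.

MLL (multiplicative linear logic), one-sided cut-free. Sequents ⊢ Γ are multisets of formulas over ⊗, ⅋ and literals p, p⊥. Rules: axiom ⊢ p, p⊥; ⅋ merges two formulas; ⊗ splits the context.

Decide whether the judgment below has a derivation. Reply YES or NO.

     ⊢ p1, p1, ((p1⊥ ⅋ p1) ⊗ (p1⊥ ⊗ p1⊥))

Derivation trace:
[⊗]  ⊢ p1, p1, ((p1⊥ ⅋ p1) ⊗ (p1⊥ ⊗ p1⊥))
  [⅋]  ⊢ (p1⊥ ⅋ p1)
    [Ax]  ⊢ p1, p1⊥
  [⊗]  ⊢ p1, p1, (p1⊥ ⊗ p1⊥)
    [Ax]  ⊢ p1, p1⊥
    [Ax]  ⊢ p1, p1⊥

Result: YES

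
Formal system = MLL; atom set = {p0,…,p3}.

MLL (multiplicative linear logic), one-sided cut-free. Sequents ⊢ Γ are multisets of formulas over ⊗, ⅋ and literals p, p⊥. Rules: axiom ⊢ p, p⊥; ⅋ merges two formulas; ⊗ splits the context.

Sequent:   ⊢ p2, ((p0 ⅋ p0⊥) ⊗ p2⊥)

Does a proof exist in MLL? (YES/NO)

Proof tree:
[⊗]  ⊢ p2, ((p0 ⅋ p0⊥) ⊗ p2⊥)
  [⅋]  ⊢ (p0 ⅋ p0⊥)
    [Ax]  ⊢ p0, p0⊥
  [Ax]  ⊢ p2, p2⊥

Result: YES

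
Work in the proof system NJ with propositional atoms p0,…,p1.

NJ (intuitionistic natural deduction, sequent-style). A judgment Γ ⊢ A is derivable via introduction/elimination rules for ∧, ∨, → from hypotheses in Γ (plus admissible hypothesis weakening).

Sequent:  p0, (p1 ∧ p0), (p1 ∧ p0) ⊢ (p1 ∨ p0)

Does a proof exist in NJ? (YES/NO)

Derivation trace:
[Wk] p0, (p1 ∧ p0), (p1 ∧ p0) ⊢ (p1 ∨ p0)
  [∨I₂] p0, (p1 ∧ p0) ⊢ (p1 ∨ p0)
    [Wk] p0, (p1 ∧ p0) ⊢ p0
      [Ax] p0 ⊢ p0

Result: YES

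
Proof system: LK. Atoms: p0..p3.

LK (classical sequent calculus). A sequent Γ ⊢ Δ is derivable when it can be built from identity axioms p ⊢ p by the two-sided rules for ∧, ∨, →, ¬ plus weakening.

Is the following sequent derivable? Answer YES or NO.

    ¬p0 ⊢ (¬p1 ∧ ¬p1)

Enumerate valuations to refute Γ ⊢ Δ:
  v=0000: Γ:[¬p0=T] Δ:[(¬p1 ∧ ¬p1)=T] refutes=False
  v=0001: Γ:[¬p0=T] Δ:[(¬p1 ∧ ¬p1)=T] refutes=False
  v=0010: Γ:[¬p0=T] Δ:[(¬p1 ∧ ¬p1)=T] refutes=False
  v=0011: Γ:[¬p0=T] Δ:[(¬p1 ∧ ¬p1)=T] refutes=False
  v=0100: Γ:[¬p0=T] Δ:[(¬p1 ∧ ¬p1)=F] refutes=True  ← countermodel

Result: NO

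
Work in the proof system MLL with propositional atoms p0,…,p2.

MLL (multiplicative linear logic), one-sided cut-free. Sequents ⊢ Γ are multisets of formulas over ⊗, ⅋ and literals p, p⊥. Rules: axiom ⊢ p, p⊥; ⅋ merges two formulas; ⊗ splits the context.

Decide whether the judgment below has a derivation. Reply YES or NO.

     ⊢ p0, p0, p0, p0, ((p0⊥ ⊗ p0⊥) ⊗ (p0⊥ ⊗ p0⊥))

Proof tree:
[⊗]  ⊢ p0, p0, p0, p0, ((p0⊥ ⊗ p0⊥) ⊗ (p0⊥ ⊗ p0⊥))
  [⊗]  ⊢ p0, p0, (p0⊥ ⊗ p0⊥)
    [Ax]  ⊢ p0, p0⊥
    [Ax]  ⊢ p0, p0⊥
  [⊗]  ⊢ p0, p0, (p0⊥ ⊗ p0⊥)
    [Ax]  ⊢ p0, p0⊥
    [Ax]  ⊢ p0, p0⊥

Result: YES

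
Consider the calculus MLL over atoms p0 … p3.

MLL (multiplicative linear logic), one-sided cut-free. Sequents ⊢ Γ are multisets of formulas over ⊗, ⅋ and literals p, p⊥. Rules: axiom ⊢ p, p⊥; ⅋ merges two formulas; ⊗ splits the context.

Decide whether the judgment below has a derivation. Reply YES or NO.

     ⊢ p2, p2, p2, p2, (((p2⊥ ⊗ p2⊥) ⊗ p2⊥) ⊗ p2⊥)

Proof tree:
[⊗]  ⊢ p2, p2, p2, p2, (((p2⊥ ⊗ p2⊥) ⊗ p2⊥) ⊗ p2⊥)
  [⊗]  ⊢ p2, p2, p2, ((p2⊥ ⊗ p2⊥) ⊗ p2⊥)
    [⊗]  ⊢ p2, p2, (p2⊥ ⊗ p2⊥)
      [Ax]  ⊢ p2, p2⊥
      [Ax]  ⊢ p2, p2⊥
    [Ax]  ⊢ p2, p2⊥
  [Ax]  ⊢ p2, p2⊥

Result: YES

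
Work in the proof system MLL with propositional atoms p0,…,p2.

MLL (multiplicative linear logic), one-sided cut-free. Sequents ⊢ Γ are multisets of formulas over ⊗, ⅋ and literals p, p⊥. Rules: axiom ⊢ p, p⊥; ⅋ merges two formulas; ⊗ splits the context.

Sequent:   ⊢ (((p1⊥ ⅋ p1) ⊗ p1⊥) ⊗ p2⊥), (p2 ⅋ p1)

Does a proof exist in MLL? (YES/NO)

Derivation trace:
[⅋]  ⊢ (((p1⊥ ⅋ p1) ⊗ p1⊥) ⊗ p2⊥), (p2 ⅋ p1)
  [⊗]  ⊢ p1, p2, (((p1⊥ ⅋ p1) ⊗ p1⊥) ⊗ p2⊥)
    [⊗]  ⊢ p1, ((p1⊥ ⅋ p1) ⊗ p1⊥)
      [⅋]  ⊢ (p1⊥ ⅋ p1)
        [Ax]  ⊢ p1, p1⊥
      [Ax]  ⊢ p1, p1⊥
    [Ax]  ⊢ p2, p2⊥

Result: YES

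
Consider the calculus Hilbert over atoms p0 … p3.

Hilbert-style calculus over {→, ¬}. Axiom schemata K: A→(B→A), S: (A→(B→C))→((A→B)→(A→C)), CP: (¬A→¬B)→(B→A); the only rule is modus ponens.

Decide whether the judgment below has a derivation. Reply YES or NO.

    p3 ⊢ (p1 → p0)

Enumerate valuations to refute Γ ⊢ Δ:
  v=0000: Γ:[p3=F] Δ:[(p1 → p0)=T] refutes=False
  v=0001: Γ:[p3=T] Δ:[(p1 → p0)=T] refutes=False
  v=0010: Γ:[p3=F] Δ:[(p1 → p0)=T] refutes=False
  v=0011: Γ:[p3=T] Δ:[(p1 → p0)=T] refutes=False
  v=0100: Γ:[p3=F] Δ:[(p1 → p0)=F] refutes=False
  v=0101: Γ:[p3=T] Δ:[(p1 → p0)=F] refutes=True  ← countermodel

Result: NO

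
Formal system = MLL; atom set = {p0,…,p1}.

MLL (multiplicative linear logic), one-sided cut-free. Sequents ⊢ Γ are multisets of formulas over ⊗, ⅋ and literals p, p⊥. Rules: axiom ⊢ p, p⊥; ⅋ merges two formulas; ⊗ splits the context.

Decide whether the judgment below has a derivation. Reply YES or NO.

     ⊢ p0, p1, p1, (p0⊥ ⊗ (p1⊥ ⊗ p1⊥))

Derivation (root first):
[⊗]  ⊢ p0, p1, p1, (p0⊥ ⊗ (p1⊥ ⊗ p1⊥))
  [Ax]  ⊢ p0, p0⊥
  [⊗]  ⊢ p1, p1, (p1⊥ ⊗ p1⊥)
    [Ax]  ⊢ p1, p1⊥
    [Ax]  ⊢ p1, p1⊥

Result: YES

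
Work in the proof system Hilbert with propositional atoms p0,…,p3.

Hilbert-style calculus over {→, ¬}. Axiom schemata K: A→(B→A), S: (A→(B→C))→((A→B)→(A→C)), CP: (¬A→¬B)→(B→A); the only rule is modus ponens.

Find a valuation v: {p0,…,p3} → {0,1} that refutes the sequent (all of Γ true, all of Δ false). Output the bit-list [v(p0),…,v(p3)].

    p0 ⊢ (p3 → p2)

Search for a countermodel by truth-table:
  v=0000: Γ:[p0=F] Δ:[(p3 → p2)=T] refutes=False
  v=0001: Γ:[p0=F] Δ:[(p3 → p2)=F] refutes=False
  v=0010: Γ:[p0=F] Δ:[(p3 → p2)=T] refutes=False
  v=0011: Γ:[p0=F] Δ:[(p3 → p2)=T] refutes=False
  v=0100: Γ:[p0=F] Δ:[(p3 → p2)=T] refutes=False
  v=0101: Γ:[p0=F] Δ:[(p3 → p2)=F] refutes=False
  v=0110: Γ:[p0=F] Δ:[(p3 → p2)=T] refutes=False
  v=0111: Γ:[p0=F] Δ:[(p3 → p2)=T] refutes=False
  v=1000: Γ:[p0=T] Δ:[(p3 → p2)=T] refutes=False
  v=1001: Γ:[p0=T] Δ:[(p3 → p2)=F] refutes=True  ← countermodel

Result: [1, 0, 0, 1]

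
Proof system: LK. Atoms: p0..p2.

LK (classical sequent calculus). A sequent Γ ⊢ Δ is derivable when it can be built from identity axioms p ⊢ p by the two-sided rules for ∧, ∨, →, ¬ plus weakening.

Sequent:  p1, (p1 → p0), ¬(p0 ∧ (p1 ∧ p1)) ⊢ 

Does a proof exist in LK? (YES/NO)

Derivation trace:
[¬L] p1, (p1 → p0), ¬(p0 ∧ (p1 ∧ p1)) ⊢ 
  [∧R] p1, (p1 → p0) ⊢ (p0 ∧ (p1 ∧ p1))
    [→L] p1, (p1 → p0) ⊢ p0
      [Ax] p1 ⊢ p1
      [Ax] p0 ⊢ p0
    [∧R] p1 ⊢ (p1 ∧ p1)
      [Ax] p1 ⊢ p1
      [Ax] p1 ⊢ p1

Result: YES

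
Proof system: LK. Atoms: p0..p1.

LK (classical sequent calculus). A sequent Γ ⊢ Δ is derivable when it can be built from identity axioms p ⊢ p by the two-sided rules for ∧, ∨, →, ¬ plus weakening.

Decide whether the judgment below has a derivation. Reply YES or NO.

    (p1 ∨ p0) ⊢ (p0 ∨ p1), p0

Proof tree:
[WR] (p1 ∨ p0) ⊢ (p0 ∨ p1), p0
  [∨R] (p1 ∨ p0) ⊢ (p0 ∨ p1)
    [∨L] (p1 ∨ p0) ⊢ p1, p0
      [Ax] p1 ⊢ p1
      [Ax] p0 ⊢ p0

Result: YES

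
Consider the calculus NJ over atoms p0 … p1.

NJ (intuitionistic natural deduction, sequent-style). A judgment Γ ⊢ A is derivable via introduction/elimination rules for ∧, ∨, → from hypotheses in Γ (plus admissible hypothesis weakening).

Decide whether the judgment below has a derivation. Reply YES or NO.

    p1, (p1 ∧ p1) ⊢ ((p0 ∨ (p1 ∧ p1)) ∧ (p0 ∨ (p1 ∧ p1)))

Proof tree:
[∧I] p1, (p1 ∧ p1) ⊢ ((p0 ∨ (p1 ∧ p1)) ∧ (p0 ∨ (p1 ∧ p1)))
  [∨I₂] p1, (p1 ∧ p1) ⊢ (p0 ∨ (p1 ∧ p1))
    [Wk] p1, (p1 ∧ p1) ⊢ (p1 ∧ p1)
      [∧I] p1 ⊢ (p1 ∧ p1)
        [Ax] p1 ⊢ p1
        [Ax] p1 ⊢ p1
  [∨I₂] p1, (p1 ∧ p1) ⊢ (p0 ∨ (p1 ∧ p1))
    [Wk] p1, (p1 ∧ p1) ⊢ (p1 ∧ p1)
      [∧I] p1 ⊢ (p1 ∧ p1)
        [Ax] p1 ⊢ p1
        [Ax] p1 ⊢ p1

Result: YES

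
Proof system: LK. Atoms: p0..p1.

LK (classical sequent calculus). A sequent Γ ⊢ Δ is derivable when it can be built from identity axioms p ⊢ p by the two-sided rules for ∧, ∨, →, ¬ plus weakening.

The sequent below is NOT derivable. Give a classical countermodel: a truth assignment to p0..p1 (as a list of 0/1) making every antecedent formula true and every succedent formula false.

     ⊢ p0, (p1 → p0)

Search for a countermodel by truth-table:
  v=00: Γ:[] Δ:[p0=F, (p1 → p0)=T] refutes=False
  v=01: Γ:[] Δ:[p0=F, (p1 → p0)=F] refutes=True  ← countermodel

Result: [0, 1]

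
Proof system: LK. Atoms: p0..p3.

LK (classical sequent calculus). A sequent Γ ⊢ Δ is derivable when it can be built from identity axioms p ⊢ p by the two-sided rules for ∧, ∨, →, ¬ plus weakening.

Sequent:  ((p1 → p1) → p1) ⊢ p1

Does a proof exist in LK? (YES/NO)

Derivation trace:
[→L] ((p1 → p1) → p1) ⊢ p1
  [→R]  ⊢ p1, (p1 → p1)
    [WR] p1 ⊢ p1, p1
      [Ax] p1 ⊢ p1
  [Ax] p1 ⊢ p1

Result: YES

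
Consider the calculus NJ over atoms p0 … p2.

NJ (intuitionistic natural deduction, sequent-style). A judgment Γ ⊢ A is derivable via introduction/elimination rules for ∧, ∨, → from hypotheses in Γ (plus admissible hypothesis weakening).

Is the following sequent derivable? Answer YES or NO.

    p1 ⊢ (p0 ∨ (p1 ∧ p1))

Derivation trace:
[∨I₂] p1 ⊢ (p0 ∨ (p1 ∧ p1))
  [∧I] p1 ⊢ (p1 ∧ p1)
    [Ax] p1 ⊢ p1
    [Ax] p1 ⊢ p1

Result: YES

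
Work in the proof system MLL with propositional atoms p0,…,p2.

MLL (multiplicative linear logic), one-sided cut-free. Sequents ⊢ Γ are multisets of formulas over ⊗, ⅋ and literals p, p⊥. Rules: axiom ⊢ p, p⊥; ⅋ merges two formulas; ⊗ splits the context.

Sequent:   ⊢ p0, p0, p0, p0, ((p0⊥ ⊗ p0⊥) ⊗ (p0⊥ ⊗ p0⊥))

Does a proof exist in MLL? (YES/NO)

Proof tree:
[⊗]  ⊢ p0, p0, p0, p0, ((p0⊥ ⊗ p0⊥) ⊗ (p0⊥ ⊗ p0⊥))
  [⊗]  ⊢ p0, p0, (p0⊥ ⊗ p0⊥)
    [Ax]  ⊢ p0, p0⊥
    [Ax]  ⊢ p0, p0⊥
  [⊗]  ⊢ p0, p0, (p0⊥ ⊗ p0⊥)
    [Ax]  ⊢ p0, p0⊥
    [Ax]  ⊢ p0, p0⊥

Result: YES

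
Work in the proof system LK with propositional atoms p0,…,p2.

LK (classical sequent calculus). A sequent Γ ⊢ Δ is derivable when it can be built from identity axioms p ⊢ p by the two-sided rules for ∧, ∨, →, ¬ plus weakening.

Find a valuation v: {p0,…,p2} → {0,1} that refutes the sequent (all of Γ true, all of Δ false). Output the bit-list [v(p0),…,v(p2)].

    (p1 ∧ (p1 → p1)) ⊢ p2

Search for a countermodel by truth-table:
  v=000: Γ:[(p1 ∧ (p1 → p1))=F] Δ:[p2=F] refutes=False
  v=001: Γ:[(p1 ∧ (p1 → p1))=F] Δ:[p2=T] refutes=False
  v=010: Γ:[(p1 ∧ (p1 → p1))=T] Δ:[p2=F] refutes=True  ← countermodel

Result: [0, 1, 0]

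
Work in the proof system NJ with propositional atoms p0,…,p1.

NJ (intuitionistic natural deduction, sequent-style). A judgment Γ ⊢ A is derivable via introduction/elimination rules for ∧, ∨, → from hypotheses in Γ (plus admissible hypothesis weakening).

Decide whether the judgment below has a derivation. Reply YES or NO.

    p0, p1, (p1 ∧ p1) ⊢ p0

Derivation trace:
[Wk] p0, p1, (p1 ∧ p1) ⊢ p0
  [Wk] p0, p1 ⊢ p0
    [Ax] p0 ⊢ p0

Result: YES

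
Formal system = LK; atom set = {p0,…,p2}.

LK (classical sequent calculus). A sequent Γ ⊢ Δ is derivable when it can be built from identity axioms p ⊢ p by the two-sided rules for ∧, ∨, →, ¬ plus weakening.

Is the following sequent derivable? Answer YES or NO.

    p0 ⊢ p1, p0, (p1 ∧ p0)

Proof tree:
[∧R] p0 ⊢ p1, p0, (p1 ∧ p0)
  [WR] p0 ⊢ p0, p1, p1
    [WR] p0 ⊢ p0, p1
      [Ax] p0 ⊢ p0
  [WL] p0, p0 ⊢ p0
    [Ax] p0 ⊢ p0

Result: YES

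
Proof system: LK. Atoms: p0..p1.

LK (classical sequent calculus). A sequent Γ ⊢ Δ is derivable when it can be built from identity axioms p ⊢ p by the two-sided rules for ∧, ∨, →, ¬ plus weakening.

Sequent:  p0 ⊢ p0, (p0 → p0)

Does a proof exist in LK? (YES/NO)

Derivation (root first):
[WL] p0 ⊢ p0, (p0 → p0)
  [→R]  ⊢ p0, (p0 → p0)
    [WR] p0 ⊢ p0, p0
      [Ax] p0 ⊢ p0

Result: YES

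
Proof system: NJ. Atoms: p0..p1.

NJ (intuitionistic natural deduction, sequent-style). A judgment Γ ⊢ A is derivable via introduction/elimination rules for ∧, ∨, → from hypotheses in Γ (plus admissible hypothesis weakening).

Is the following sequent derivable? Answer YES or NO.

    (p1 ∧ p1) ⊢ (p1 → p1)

Proof tree:
[→I] (p1 ∧ p1) ⊢ (p1 → p1)
  [Wk] p1, (p1 ∧ p1) ⊢ p1
    [Ax] p1 ⊢ p1

Result: YES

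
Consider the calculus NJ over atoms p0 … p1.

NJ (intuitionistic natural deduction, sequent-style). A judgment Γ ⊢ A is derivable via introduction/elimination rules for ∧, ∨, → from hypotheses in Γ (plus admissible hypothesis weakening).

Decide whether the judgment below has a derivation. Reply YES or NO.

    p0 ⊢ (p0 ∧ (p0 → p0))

Proof tree:
[∧I] p0 ⊢ (p0 ∧ (p0 → p0))
  [Ax] p0 ⊢ p0
  [→I]  ⊢ (p0 → p0)
    [Ax] p0 ⊢ p0

Result: YES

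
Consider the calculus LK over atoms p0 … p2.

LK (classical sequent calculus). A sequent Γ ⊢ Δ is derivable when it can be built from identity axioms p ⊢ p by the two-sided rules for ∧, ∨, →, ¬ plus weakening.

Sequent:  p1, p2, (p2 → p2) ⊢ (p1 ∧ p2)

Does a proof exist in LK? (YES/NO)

Derivation trace:
[→L] p1, p2, (p2 → p2) ⊢ (p1 ∧ p2)
  [Ax] p2 ⊢ p2
  [∧R] p1, p2 ⊢ (p1 ∧ p2)
    [Ax] p1 ⊢ p1
    [Ax] p2 ⊢ p2

Result: YES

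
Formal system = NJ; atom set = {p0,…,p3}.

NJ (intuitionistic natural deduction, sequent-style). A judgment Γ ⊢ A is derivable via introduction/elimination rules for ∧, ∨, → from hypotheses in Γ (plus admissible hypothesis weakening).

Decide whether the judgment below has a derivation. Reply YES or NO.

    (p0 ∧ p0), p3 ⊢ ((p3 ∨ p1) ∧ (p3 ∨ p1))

Proof tree:
[∧I] (p0 ∧ p0), p3 ⊢ ((p3 ∨ p1) ∧ (p3 ∨ p1))
  [Wk] p3, (p0 ∧ p0) ⊢ (p3 ∨ p1)
    [∨I₁] p3 ⊢ (p3 ∨ p1)
      [Ax] p3 ⊢ p3
  [Wk] p3, (p0 ∧ p0) ⊢ (p3 ∨ p1)
    [∨I₁] p3 ⊢ (p3 ∨ p1)
      [Ax] p3 ⊢ p3

Result: YES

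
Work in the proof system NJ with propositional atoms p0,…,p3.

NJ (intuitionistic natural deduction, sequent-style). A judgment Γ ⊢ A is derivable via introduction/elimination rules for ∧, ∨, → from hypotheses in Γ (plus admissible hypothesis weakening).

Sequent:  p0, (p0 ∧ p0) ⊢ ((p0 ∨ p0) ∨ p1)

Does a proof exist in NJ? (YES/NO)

Derivation trace:
[∨I₁] p0, (p0 ∧ p0) ⊢ ((p0 ∨ p0) ∨ p1)
  [Wk] p0, (p0 ∧ p0) ⊢ (p0 ∨ p0)
    [∨I₂] p0 ⊢ (p0 ∨ p0)
      [Ax] p0 ⊢ p0

Result: YES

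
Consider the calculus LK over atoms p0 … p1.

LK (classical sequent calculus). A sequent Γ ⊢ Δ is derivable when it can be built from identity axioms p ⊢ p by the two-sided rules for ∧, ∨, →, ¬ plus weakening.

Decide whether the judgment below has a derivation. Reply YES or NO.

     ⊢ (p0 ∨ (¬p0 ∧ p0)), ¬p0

Derivation (root first):
[¬R]  ⊢ (p0 ∨ (¬p0 ∧ p0)), ¬p0
  [∨R] p0 ⊢ (p0 ∨ (¬p0 ∧ p0))
    [∧R] p0 ⊢ p0, (¬p0 ∧ p0)
      [¬R]  ⊢ p0, ¬p0
        [Ax] p0 ⊢ p0
      [Ax] p0 ⊢ p0

Result: YES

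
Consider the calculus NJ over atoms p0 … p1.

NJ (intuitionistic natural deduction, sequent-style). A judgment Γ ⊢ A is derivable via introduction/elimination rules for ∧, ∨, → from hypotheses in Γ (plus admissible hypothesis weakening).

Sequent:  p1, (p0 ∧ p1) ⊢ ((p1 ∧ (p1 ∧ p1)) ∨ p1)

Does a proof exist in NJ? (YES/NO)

Derivation trace:
[∨I₁] p1, (p0 ∧ p1) ⊢ ((p1 ∧ (p1 ∧ p1)) ∨ p1)
  [∧I] p1, (p0 ∧ p1) ⊢ (p1 ∧ (p1 ∧ p1))
    [Ax] p1 ⊢ p1
    [∧I] p1, (p0 ∧ p1) ⊢ (p1 ∧ p1)
      [Ax] p1 ⊢ p1
      [Wk] p1, (p0 ∧ p1) ⊢ p1
        [Ax] p1 ⊢ p1

Result: YES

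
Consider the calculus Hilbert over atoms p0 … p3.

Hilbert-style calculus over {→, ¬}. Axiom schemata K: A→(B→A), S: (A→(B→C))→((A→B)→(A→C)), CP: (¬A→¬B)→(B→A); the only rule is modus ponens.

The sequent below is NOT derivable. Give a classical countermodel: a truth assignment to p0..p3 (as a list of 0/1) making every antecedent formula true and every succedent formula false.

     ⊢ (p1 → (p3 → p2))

Enumerate valuations to refute Γ ⊢ Δ:
  v=0000: Γ:[] Δ:[(p1 → (p3 → p2))=T] refutes=False
  v=0001: Γ:[] Δ:[(p1 → (p3 → p2))=T] refutes=False
  v=0010: Γ:[] Δ:[(p1 → (p3 → p2))=T] refutes=False
  v=0011: Γ:[] Δ:[(p1 → (p3 → p2))=T] refutes=False
  v=0100: Γ:[] Δ:[(p1 → (p3 → p2))=T] refutes=False
  v=0101: Γ:[] Δ:[(p1 → (p3 → p2))=F] refutes=True  ← countermodel

Result: [0, 1, 0, 1]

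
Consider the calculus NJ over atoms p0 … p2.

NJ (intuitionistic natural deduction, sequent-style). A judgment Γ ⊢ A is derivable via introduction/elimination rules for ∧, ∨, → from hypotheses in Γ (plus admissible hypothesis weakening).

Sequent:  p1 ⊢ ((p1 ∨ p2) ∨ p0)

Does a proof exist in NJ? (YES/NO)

Derivation trace:
[∨I₁] p1 ⊢ ((p1 ∨ p2) ∨ p0)
  [∨I₁] p1 ⊢ (p1 ∨ p2)
    [Ax] p1 ⊢ p1

Result: YES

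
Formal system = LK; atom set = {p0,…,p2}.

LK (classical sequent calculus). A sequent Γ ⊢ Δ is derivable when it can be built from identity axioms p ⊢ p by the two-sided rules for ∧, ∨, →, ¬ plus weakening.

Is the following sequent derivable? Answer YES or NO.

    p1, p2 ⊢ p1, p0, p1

Derivation trace:
[WR] p1, p2 ⊢ p1, p0, p1
  [WL] p1, p2 ⊢ p1, p0
    [WR] p1 ⊢ p1, p0
      [Ax] p1 ⊢ p1

Result: YES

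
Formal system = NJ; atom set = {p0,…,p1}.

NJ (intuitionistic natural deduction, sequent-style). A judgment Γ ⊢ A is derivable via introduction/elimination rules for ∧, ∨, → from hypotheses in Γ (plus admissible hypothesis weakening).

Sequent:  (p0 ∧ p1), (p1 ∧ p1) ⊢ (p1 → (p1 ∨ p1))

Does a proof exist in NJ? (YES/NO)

Proof tree:
[Wk] (p0 ∧ p1), (p1 ∧ p1) ⊢ (p1 → (p1 ∨ p1))
  [Wk] (p0 ∧ p1) ⊢ (p1 → (p1 ∨ p1))
    [→I]  ⊢ (p1 → (p1 ∨ p1))
      [∨I₂] p1 ⊢ (p1 ∨ p1)
        [Ax] p1 ⊢ p1

Result: YES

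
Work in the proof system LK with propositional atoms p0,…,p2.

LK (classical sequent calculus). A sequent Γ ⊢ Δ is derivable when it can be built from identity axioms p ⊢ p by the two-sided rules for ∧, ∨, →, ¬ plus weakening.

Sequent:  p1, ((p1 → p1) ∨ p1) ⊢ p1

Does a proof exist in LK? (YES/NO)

Proof tree:
[∨L] p1, ((p1 → p1) ∨ p1) ⊢ p1
  [→L] p1, (p1 → p1) ⊢ p1
    [Ax] p1 ⊢ p1
    [Ax] p1 ⊢ p1
  [Ax] p1 ⊢ p1

Result: YES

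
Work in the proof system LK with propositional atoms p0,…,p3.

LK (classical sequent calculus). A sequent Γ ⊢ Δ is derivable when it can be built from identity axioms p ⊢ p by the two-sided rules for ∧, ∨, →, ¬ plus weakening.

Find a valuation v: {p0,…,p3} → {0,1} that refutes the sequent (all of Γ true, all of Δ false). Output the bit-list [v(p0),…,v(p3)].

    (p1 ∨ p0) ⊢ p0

Enumerate valuations to refute Γ ⊢ Δ:
  v=0000: Γ:[(p1 ∨ p0)=F] Δ:[p0=F] refutes=False
  v=0001: Γ:[(p1 ∨ p0)=F] Δ:[p0=F] refutes=False
  v=0010: Γ:[(p1 ∨ p0)=F] Δ:[p0=F] refutes=False
  v=0011: Γ:[(p1 ∨ p0)=F] Δ:[p0=F] refutes=False
  v=0100: Γ:[(p1 ∨ p0)=T] Δ:[p0=F] refutes=True  ← countermodel

Result: [0, 1, 0, 0]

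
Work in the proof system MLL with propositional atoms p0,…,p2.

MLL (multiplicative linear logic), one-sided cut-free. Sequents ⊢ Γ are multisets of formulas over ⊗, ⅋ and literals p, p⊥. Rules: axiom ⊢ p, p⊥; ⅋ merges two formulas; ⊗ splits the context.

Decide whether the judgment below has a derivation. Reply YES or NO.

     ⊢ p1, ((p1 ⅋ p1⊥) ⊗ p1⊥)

Derivation (root first):
[⊗]  ⊢ p1, ((p1 ⅋ p1⊥) ⊗ p1⊥)
  [⅋]  ⊢ (p1 ⅋ p1⊥)
    [Ax]  ⊢ p1, p1⊥
  [Ax]  ⊢ p1, p1⊥

Result: YES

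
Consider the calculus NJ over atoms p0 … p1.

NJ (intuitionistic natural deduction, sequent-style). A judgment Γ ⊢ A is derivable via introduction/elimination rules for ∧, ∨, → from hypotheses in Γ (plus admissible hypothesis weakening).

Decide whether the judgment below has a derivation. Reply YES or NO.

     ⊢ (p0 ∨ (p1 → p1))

Proof tree:
[∨I₂]  ⊢ (p0 ∨ (p1 → p1))
  [→I]  ⊢ (p1 → p1)
    [Ax] p1 ⊢ p1

Result: YES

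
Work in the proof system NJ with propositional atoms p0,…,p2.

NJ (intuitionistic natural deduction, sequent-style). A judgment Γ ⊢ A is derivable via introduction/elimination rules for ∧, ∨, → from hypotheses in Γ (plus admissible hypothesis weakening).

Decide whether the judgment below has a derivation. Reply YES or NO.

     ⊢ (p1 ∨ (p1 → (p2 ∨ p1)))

Derivation trace:
[∨I₂]  ⊢ (p1 ∨ (p1 → (p2 ∨ p1)))
  [→I]  ⊢ (p1 → (p2 ∨ p1))
    [∨I₂] p1 ⊢ (p2 ∨ p1)
      [Ax] p1 ⊢ p1

Result: YES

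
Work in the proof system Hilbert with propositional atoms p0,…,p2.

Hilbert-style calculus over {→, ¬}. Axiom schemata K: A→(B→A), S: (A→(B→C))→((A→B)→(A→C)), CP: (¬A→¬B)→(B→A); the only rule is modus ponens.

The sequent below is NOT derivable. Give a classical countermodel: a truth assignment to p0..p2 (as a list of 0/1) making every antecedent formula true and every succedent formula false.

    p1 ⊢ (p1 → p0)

Search for a countermodel by truth-table:
  v=000: Γ:[p1=F] Δ:[(p1 → p0)=T] refutes=False
  v=001: Γ:[p1=F] Δ:[(p1 → p0)=T] refutes=False
  v=010: Γ:[p1=T] Δ:[(p1 → p0)=F] refutes=True  ← countermodel

Result: [0, 1, 0]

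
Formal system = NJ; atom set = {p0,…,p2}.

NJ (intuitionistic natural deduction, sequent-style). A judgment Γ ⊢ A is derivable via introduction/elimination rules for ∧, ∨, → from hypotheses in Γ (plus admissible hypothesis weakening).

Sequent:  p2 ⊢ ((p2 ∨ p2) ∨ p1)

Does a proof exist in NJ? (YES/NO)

Proof tree:
[∨I₁] p2 ⊢ ((p2 ∨ p2) ∨ p1)
  [∨I₁] p2 ⊢ (p2 ∨ p2)
    [Ax] p2 ⊢ p2

Result: YES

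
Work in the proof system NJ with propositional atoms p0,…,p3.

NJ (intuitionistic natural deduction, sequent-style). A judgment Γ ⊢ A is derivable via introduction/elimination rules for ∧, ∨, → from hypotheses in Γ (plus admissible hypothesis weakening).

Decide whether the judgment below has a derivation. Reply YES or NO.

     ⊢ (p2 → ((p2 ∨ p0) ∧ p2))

Derivation (root first):
[→I]  ⊢ (p2 → ((p2 ∨ p0) ∧ p2))
  [∧I] p2 ⊢ ((p2 ∨ p0) ∧ p2)
    [∨I₁] p2 ⊢ (p2 ∨ p0)
      [Ax] p2 ⊢ p2
    [Ax] p2 ⊢ p2

Result: YES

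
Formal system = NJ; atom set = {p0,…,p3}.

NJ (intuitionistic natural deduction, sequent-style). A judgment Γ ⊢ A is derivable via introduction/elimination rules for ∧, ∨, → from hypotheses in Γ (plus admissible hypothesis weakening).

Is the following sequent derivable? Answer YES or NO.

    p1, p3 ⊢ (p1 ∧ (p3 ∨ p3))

Derivation (root first):
[∧I] p1, p3 ⊢ (p1 ∧ (p3 ∨ p3))
  [Ax] p1 ⊢ p1
  [∨I₁] p3 ⊢ (p3 ∨ p3)
    [Ax] p3 ⊢ p3

Result: YES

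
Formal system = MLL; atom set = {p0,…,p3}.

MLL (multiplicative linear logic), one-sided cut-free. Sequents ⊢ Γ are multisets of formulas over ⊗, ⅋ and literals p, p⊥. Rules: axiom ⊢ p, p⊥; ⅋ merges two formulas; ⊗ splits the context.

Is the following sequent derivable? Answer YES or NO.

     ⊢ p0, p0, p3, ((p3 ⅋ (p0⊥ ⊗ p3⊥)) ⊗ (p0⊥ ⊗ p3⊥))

Derivation trace:
[⊗]  ⊢ p0, p0, p3, ((p3 ⅋ (p0⊥ ⊗ p3⊥)) ⊗ (p0⊥ ⊗ p3⊥))
  [⅋]  ⊢ p0, (p3 ⅋ (p0⊥ ⊗ p3⊥))
    [⊗]  ⊢ p0, p3, (p0⊥ ⊗ p3⊥)
      [Ax]  ⊢ p0, p0⊥
      [Ax]  ⊢ p3, p3⊥
  [⊗]  ⊢ p0, p3, (p0⊥ ⊗ p3⊥)
    [Ax]  ⊢ p0, p0⊥
    [Ax]  ⊢ p3, p3⊥

Result: YES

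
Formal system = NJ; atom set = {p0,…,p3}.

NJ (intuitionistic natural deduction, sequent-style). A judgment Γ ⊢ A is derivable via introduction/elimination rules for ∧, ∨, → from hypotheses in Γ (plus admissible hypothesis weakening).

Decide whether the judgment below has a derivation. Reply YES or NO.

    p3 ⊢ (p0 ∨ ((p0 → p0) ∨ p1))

Derivation (root first):
[Wk] p3 ⊢ (p0 ∨ ((p0 → p0) ∨ p1))
  [∨I₂]  ⊢ (p0 ∨ ((p0 → p0) ∨ p1))
    [∨I₁]  ⊢ ((p0 → p0) ∨ p1)
      [→I]  ⊢ (p0 → p0)
        [Ax] p0 ⊢ p0

Result: YES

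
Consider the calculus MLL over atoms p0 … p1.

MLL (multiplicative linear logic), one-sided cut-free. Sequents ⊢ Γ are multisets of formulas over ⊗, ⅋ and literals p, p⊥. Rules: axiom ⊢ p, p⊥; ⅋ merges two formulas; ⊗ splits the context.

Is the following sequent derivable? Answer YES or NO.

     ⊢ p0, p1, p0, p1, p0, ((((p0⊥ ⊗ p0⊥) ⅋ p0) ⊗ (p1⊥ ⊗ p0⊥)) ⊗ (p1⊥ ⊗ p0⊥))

Derivation (root first):
[⊗]  ⊢ p0, p1, p0, p1, p0, ((((p0⊥ ⊗ p0⊥) ⅋ p0) ⊗ (p1⊥ ⊗ p0⊥)) ⊗ (p1⊥ ⊗ p0⊥))
  [⊗]  ⊢ p0, p1, p0, (((p0⊥ ⊗ p0⊥) ⅋ p0) ⊗ (p1⊥ ⊗ p0⊥))
    [⅋]  ⊢ p0, ((p0⊥ ⊗ p0⊥) ⅋ p0)
      [⊗]  ⊢ p0, p0, (p0⊥ ⊗ p0⊥)
        [Ax]  ⊢ p0, p0⊥
        [Ax]  ⊢ p0, p0⊥
    [⊗]  ⊢ p1, p0, (p1⊥ ⊗ p0⊥)
      [Ax]  ⊢ p1, p1⊥
      [Ax]  ⊢ p0, p0⊥
  [⊗]  ⊢ p1, p0, (p1⊥ ⊗ p0⊥)
    [Ax]  ⊢ p1, p1⊥
    [Ax]  ⊢ p0, p0⊥

Result: YES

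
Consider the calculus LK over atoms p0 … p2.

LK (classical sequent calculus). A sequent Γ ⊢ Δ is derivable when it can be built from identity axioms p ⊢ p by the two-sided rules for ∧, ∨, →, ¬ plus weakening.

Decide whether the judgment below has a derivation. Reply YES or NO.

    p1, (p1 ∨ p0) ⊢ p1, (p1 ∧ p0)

Proof tree:
[∧R] p1, (p1 ∨ p0) ⊢ p1, (p1 ∧ p0)
  [Ax] p1 ⊢ p1
  [∨L] (p1 ∨ p0) ⊢ p1, p0
    [Ax] p1 ⊢ p1
    [Ax] p0 ⊢ p0

Result: YES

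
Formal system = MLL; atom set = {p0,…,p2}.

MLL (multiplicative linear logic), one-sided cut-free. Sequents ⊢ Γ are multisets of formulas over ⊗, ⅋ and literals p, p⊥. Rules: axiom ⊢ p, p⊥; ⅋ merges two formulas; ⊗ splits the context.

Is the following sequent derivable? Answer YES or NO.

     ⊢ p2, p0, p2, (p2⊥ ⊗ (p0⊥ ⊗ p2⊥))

Derivation (root first):
[⊗]  ⊢ p2, p0, p2, (p2⊥ ⊗ (p0⊥ ⊗ p2⊥))
  [Ax]  ⊢ p2, p2⊥
  [⊗]  ⊢ p0, p2, (p0⊥ ⊗ p2⊥)
    [Ax]  ⊢ p0, p0⊥
    [Ax]  ⊢ p2, p2⊥

Result: YES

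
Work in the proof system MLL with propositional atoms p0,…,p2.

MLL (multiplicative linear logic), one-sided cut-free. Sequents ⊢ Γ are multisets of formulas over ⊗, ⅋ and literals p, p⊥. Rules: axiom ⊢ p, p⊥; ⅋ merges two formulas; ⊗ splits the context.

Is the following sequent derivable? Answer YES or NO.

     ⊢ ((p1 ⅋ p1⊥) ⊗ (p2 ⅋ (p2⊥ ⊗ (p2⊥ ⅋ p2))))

Proof tree:
[⊗]  ⊢ ((p1 ⅋ p1⊥) ⊗ (p2 ⅋ (p2⊥ ⊗ (p2⊥ ⅋ p2))))
  [⅋]  ⊢ (p1 ⅋ p1⊥)
    [Ax]  ⊢ p1, p1⊥
  [⅋]  ⊢ (p2 ⅋ (p2⊥ ⊗ (p2⊥ ⅋ p2)))
    [⊗]  ⊢ p2, (p2⊥ ⊗ (p2⊥ ⅋ p2))
      [Ax]  ⊢ p2, p2⊥
      [⅋]  ⊢ (p2⊥ ⅋ p2)
        [Ax]  ⊢ p2, p2⊥

Result: YES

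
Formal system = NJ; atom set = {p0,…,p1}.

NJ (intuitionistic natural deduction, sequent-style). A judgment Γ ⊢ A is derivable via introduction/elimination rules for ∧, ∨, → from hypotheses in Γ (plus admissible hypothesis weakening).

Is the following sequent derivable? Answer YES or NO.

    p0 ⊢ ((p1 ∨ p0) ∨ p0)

Derivation (root first):
[∨I₁] p0 ⊢ ((p1 ∨ p0) ∨ p0)
  [∨I₂] p0 ⊢ (p1 ∨ p0)
    [Ax] p0 ⊢ p0

Result: YES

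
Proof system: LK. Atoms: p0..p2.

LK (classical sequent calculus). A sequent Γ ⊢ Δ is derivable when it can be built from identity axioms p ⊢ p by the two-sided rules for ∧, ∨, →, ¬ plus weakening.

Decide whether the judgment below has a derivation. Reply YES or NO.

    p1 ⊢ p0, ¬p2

Search for a countermodel by truth-table:
  v=000: Γ:[p1=F] Δ:[p0=F, ¬p2=T] refutes=False
  v=001: Γ:[p1=F] Δ:[p0=F, ¬p2=F] refutes=False
  v=010: Γ:[p1=T] Δ:[p0=F, ¬p2=T] refutes=False
  v=011: Γ:[p1=T] Δ:[p0=F, ¬p2=F] refutes=True  ← countermodel

Result: NO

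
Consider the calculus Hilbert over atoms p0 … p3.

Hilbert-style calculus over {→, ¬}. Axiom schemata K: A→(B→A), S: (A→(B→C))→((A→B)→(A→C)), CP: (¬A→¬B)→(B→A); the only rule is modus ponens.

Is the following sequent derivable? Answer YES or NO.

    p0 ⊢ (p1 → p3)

Enumerate valuations to refute Γ ⊢ Δ:
  v=0000: Γ:[p0=F] Δ:[(p1 → p3)=T] refutes=False
  v=0001: Γ:[p0=F] Δ:[(p1 → p3)=T] refutes=False
  v=0010: Γ:[p0=F] Δ:[(p1 → p3)=T] refutes=False
  v=0011: Γ:[p0=F] Δ:[(p1 → p3)=T] refutes=False
  v=0100: Γ:[p0=F] Δ:[(p1 → p3)=F] refutes=False
  v=0101: Γ:[p0=F] Δ:[(p1 → p3)=T] refutes=False
  v=0110: Γ:[p0=F] Δ:[(p1 → p3)=F] refutes=False
  v=0111: Γ:[p0=F] Δ:[(p1 → p3)=T] refutes=False
  v=1000: Γ:[p0=T] Δ:[(p1 → p3)=T] refutes=False
  v=1001: Γ:[p0=T] Δ:[(p1 → p3)=T] refutes=False
  v=1010: Γ:[p0=T] Δ:[(p1 → p3)=T] refutes=False
  v=1011: Γ:[p0=T] Δ:[(p1 → p3)=T] refutes=False
  v=1100: Γ:[p0=T] Δ:[(p1 → p3)=F] refutes=True  ← countermodel

Result: NO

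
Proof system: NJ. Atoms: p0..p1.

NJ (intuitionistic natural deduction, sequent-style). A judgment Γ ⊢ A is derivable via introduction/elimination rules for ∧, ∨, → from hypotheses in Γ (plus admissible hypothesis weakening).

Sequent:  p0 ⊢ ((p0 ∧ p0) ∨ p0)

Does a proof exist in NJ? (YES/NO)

Proof tree:
[∨I₁] p0 ⊢ ((p0 ∧ p0) ∨ p0)
  [∧I] p0 ⊢ (p0 ∧ p0)
    [Ax] p0 ⊢ p0
    [Ax] p0 ⊢ p0

Result: YES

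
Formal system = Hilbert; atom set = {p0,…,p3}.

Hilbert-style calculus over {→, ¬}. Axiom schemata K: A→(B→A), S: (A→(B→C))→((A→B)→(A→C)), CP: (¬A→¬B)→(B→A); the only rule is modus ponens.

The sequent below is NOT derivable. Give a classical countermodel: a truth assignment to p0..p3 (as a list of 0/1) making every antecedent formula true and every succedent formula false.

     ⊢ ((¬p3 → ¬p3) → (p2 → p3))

Truth-table refutation:
  v=0000: Γ:[] Δ:[((¬p3 → ¬p3) → (p2 → p3))=T] refutes=False
  v=0001: Γ:[] Δ:[((¬p3 → ¬p3) → (p2 → p3))=T] refutes=False
  v=0010: Γ:[] Δ:[((¬p3 → ¬p3) → (p2 → p3))=F] refutes=True  ← countermodel

Result: [0, 0, 1, 0]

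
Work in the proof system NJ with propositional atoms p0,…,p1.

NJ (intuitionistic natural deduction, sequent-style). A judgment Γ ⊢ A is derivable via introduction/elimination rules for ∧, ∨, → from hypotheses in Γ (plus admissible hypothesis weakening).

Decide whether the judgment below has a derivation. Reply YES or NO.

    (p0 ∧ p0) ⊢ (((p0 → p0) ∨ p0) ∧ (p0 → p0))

Proof tree:
[∧I] (p0 ∧ p0) ⊢ (((p0 → p0) ∨ p0) ∧ (p0 → p0))
  [∨I₁] (p0 ∧ p0) ⊢ ((p0 → p0) ∨ p0)
    [Wk] (p0 ∧ p0) ⊢ (p0 → p0)
      [→I]  ⊢ (p0 → p0)
        [Ax] p0 ⊢ p0
  [→I]  ⊢ (p0 → p0)
    [Ax] p0 ⊢ p0

Result: YES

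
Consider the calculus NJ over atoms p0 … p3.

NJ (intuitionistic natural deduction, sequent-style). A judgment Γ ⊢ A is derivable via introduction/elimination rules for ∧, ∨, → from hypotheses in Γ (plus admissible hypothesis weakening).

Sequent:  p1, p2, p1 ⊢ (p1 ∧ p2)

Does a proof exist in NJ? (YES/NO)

Derivation (root first):
[Wk] p1, p2, p1 ⊢ (p1 ∧ p2)
  [∧I] p1, p2 ⊢ (p1 ∧ p2)
    [Ax] p1 ⊢ p1
    [Ax] p2 ⊢ p2

Result: YES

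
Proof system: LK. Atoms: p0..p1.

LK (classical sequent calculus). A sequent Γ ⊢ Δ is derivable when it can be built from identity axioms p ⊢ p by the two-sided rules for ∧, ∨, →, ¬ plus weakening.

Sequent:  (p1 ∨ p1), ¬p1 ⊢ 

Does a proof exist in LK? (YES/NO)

Derivation (root first):
[¬L] (p1 ∨ p1), ¬p1 ⊢ 
  [∨L] (p1 ∨ p1) ⊢ p1
    [Ax] p1 ⊢ p1
    [Ax] p1 ⊢ p1

Result: YES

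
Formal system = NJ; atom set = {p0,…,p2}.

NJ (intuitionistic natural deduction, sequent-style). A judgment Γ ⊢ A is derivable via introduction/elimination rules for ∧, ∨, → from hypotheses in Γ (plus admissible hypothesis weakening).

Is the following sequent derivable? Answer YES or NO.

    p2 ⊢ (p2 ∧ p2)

Derivation trace:
[∧I] p2 ⊢ (p2 ∧ p2)
  [Ax] p2 ⊢ p2
  [Wk] p2, p2 ⊢ p2
    [Ax] p2 ⊢ p2

Result: YES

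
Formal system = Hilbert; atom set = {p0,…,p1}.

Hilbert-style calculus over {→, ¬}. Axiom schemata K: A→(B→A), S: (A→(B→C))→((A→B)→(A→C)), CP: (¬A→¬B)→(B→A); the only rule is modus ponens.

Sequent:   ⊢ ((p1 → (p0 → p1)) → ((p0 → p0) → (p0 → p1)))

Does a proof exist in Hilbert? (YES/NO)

Search for a countermodel by truth-table:
  v=00: Γ:[] Δ:[((p1 → (p0 → p1)) → ((p0 → p0) → (p0 → p1)))=T] refutes=False
  v=01: Γ:[] Δ:[((p1 → (p0 → p1)) → ((p0 → p0) → (p0 → p1)))=T] refutes=False
  v=10: Γ:[] Δ:[((p1 → (p0 → p1)) → ((p0 → p0) → (p0 → p1)))=F] refutes=True  ← countermodel

Result: NO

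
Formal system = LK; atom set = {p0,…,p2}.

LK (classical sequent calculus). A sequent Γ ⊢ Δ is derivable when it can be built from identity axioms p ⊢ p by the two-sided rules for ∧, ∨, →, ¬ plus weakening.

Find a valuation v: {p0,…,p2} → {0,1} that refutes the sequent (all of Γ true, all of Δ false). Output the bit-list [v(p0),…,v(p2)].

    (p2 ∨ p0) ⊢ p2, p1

Search for a countermodel by truth-table:
  v=000: Γ:[(p2 ∨ p0)=F] Δ:[p2=F, p1=F] refutes=False
  v=001: Γ:[(p2 ∨ p0)=T] Δ:[p2=T, p1=F] refutes=False
  v=010: Γ:[(p2 ∨ p0)=F] Δ:[p2=F, p1=T] refutes=False
  v=011: Γ:[(p2 ∨ p0)=T] Δ:[p2=T, p1=T] refutes=False
  v=100: Γ:[(p2 ∨ p0)=T] Δ:[p2=F, p1=F] refutes=True  ← countermodel

Result: [1, 0, 0]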